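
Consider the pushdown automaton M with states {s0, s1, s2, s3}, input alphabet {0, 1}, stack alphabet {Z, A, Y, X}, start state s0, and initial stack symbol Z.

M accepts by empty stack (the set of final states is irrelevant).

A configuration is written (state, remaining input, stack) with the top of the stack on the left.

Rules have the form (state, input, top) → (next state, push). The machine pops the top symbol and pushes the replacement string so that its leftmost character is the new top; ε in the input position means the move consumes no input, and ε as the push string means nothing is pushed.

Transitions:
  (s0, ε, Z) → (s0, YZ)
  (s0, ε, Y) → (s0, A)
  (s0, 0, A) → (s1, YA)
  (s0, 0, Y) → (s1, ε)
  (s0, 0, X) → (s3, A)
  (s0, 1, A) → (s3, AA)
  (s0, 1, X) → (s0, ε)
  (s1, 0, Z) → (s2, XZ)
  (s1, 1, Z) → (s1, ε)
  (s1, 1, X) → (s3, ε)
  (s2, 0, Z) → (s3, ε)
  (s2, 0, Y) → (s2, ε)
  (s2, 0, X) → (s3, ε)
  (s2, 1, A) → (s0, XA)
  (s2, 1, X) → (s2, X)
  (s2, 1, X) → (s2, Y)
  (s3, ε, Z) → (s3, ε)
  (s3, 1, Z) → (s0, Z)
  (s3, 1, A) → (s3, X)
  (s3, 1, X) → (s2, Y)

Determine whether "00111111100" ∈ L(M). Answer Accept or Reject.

One accepting computation: (s0, 00111111100, Z) ⊢ (s0, 00111111100, YZ) ⊢ (s1, 0111111100, Z) ⊢ (s2, 111111100, XZ) ⊢ (s2, 11111100, XZ) ⊢ (s2, 1111100, XZ) ⊢ (s2, 111100, XZ) ⊢ (s2, 11100, XZ) ⊢ (s2, 1100, XZ) ⊢ (s2, 100, XZ) ⊢ (s2, 00, YZ) ⊢ (s2, 0, Z) ⊢ (s3, ε, ε)
All input consumed and the stack is empty.

Accept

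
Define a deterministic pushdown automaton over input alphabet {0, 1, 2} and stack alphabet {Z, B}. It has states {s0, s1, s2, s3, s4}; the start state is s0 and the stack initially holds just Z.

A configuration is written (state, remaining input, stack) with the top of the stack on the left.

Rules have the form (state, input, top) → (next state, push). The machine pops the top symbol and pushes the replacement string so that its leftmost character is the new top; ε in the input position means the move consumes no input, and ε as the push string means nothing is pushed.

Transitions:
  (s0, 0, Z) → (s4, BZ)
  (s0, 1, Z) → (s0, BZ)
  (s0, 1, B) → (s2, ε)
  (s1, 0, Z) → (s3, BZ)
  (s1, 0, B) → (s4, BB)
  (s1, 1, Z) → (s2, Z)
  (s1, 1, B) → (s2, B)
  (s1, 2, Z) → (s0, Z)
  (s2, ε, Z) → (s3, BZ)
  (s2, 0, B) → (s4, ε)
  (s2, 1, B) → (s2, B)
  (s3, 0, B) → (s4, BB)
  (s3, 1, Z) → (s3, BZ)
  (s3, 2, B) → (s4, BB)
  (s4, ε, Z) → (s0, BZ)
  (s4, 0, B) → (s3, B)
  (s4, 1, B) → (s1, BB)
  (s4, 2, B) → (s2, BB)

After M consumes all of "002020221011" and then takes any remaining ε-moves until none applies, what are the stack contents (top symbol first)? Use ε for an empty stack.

(s0, 002020221011, Z)
  read 0, top Z: go to s4, push BZ → (s4, 02020221011, BZ)
  read 0, top B: go to s3, push B → (s3, 2020221011, BZ)
  read 2, top B: go to s4, push BB → (s4, 020221011, BBZ)
  read 0, top B: go to s3, push B → (s3, 20221011, BBZ)
  read 2, top B: go to s4, push BB → (s4, 0221011, BBBZ)
  read 0, top B: go to s3, push B → (s3, 221011, BBBZ)
  read 2, top B: go to s4, push BB → (s4, 21011, BBBBZ)
  read 2, top B: go to s2, push BB → (s2, 1011, BBBBBZ)
  read 1, top B: go to s2, push B → (s2, 011, BBBBBZ)
  read 0, top B: go to s4, push ε → (s4, 11, BBBBZ)
  read 1, top B: go to s1, push BB → (s1, 1, BBBBBZ)
  read 1, top B: go to s2, push B → (s2, ε, BBBBBZ)
All input consumed in state s2 with stack BBBBBZ.

BBBBBZ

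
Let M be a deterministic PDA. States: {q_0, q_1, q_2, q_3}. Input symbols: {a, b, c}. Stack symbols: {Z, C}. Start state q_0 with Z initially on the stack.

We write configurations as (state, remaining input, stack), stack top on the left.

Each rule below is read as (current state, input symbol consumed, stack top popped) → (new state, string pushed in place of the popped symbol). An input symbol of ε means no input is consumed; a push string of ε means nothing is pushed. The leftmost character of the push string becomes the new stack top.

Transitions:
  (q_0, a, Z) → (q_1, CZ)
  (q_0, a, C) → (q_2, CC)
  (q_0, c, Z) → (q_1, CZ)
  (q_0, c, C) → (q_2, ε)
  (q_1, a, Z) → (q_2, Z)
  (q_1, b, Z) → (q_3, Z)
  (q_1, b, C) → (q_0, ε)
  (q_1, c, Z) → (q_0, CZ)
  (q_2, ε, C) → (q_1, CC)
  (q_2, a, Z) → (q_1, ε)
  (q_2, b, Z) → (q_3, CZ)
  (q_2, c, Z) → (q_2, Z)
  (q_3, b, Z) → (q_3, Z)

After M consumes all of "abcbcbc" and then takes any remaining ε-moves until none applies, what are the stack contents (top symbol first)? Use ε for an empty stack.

CZ

(q_0, abcbcbc, Z) ⊢ (q_1, bcbcbc, CZ) ⊢ (q_0, cbcbc, Z) ⊢ (q_1, bcbc, CZ) ⊢ (q_0, cbc, Z) ⊢ (q_1, bc, CZ) ⊢ (q_0, c, Z) ⊢ (q_1, ε, CZ)
All input consumed in state q_1 with stack CZ.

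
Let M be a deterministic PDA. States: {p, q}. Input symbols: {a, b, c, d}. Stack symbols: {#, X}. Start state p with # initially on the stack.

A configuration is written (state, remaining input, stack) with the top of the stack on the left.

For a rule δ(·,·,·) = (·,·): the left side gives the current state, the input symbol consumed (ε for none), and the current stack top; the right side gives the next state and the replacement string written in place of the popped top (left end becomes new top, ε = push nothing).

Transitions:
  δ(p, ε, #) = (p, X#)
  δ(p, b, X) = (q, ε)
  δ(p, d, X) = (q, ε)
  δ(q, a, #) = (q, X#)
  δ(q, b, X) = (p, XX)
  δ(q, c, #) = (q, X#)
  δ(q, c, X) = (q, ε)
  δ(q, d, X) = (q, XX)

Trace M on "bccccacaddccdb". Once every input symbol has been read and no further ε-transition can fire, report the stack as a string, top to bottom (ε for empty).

XXX#

(p, bccccacaddccdb, #)
  ε-move, top #: go to p, push X# → (p, bccccacaddccdb, X#)
  read b, top X: go to q, push ε → (q, ccccacaddccdb, #)
  read c, top #: go to q, push X# → (q, cccacaddccdb, X#)
  read c, top X: go to q, push ε → (q, ccacaddccdb, #)
  read c, top #: go to q, push X# → (q, cacaddccdb, X#)
  read c, top X: go to q, push ε → (q, acaddccdb, #)
  read a, top #: go to q, push X# → (q, caddccdb, X#)
  read c, top X: go to q, push ε → (q, addccdb, #)
  read a, top #: go to q, push X# → (q, ddccdb, X#)
  read d, top X: go to q, push XX → (q, dccdb, XX#)
  read d, top X: go to q, push XX → (q, ccdb, XXX#)
  read c, top X: go to q, push ε → (q, cdb, XX#)
  read c, top X: go to q, push ε → (q, db, X#)
  read d, top X: go to q, push XX → (q, b, XX#)
  read b, top X: go to p, push XX → (p, ε, XXX#)
All input consumed in state p with stack XXX#.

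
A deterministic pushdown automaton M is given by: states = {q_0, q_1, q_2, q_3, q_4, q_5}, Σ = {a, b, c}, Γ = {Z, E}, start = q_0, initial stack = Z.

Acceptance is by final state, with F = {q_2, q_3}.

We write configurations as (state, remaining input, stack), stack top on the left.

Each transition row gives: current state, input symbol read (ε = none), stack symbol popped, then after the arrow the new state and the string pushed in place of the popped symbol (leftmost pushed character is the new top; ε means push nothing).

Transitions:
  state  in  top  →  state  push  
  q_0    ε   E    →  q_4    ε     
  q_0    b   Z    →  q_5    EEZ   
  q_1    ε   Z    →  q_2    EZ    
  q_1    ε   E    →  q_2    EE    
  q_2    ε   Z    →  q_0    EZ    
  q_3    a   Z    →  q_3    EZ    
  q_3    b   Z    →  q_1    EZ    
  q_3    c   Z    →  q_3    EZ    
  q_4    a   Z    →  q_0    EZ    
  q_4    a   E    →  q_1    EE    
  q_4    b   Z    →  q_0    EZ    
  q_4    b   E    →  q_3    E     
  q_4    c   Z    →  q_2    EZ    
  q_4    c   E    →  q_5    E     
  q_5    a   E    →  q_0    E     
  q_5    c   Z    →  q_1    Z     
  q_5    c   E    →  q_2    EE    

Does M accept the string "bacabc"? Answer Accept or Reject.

(q_0, bacabc, Z)
  read b, top Z: go to q_5, push EEZ → (q_5, acabc, EEZ)
  read a, top E: go to q_0, push E → (q_0, cabc, EEZ)
  ε-move, top E: go to q_4, push ε → (q_4, cabc, EZ)
  read c, top E: go to q_5, push E → (q_5, abc, EZ)
  read a, top E: go to q_0, push E → (q_0, bc, EZ)
  ε-move, top E: go to q_4, push ε → (q_4, bc, Z)
  read b, top Z: go to q_0, push EZ → (q_0, c, EZ)
  ε-move, top E: go to q_4, push ε → (q_4, c, Z)
  read c, top Z: go to q_2, push EZ → (q_2, ε, EZ)
All input consumed; state q_2 ∈ F.

Accept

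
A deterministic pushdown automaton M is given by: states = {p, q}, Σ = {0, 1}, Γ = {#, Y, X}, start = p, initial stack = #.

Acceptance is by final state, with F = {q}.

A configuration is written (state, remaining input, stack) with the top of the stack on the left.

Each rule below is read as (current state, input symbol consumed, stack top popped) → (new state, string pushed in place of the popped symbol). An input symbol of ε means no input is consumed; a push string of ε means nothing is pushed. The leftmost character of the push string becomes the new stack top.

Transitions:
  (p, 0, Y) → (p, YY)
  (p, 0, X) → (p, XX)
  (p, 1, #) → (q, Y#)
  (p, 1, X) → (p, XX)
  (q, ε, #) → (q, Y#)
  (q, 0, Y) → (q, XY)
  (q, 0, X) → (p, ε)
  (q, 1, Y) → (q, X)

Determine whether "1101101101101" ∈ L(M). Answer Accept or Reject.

(p, 1101101101101, #)
  read 1, top #: go to q, push Y# → (q, 101101101101, Y#)
  read 1, top Y: go to q, push X → (q, 01101101101, X#)
  read 0, top X: go to p, push ε → (p, 1101101101, #)
  read 1, top #: go to q, push Y# → (q, 101101101, Y#)
  read 1, top Y: go to q, push X → (q, 01101101, X#)
  read 0, top X: go to p, push ε → (p, 1101101, #)
  read 1, top #: go to q, push Y# → (q, 101101, Y#)
  read 1, top Y: go to q, push X → (q, 01101, X#)
  read 0, top X: go to p, push ε → (p, 1101, #)
  read 1, top #: go to q, push Y# → (q, 101, Y#)
  read 1, top Y: go to q, push X → (q, 01, X#)
  read 0, top X: go to p, push ε → (p, 1, #)
  read 1, top #: go to q, push Y# → (q, ε, Y#)
All input consumed; state q ∈ F.

Accept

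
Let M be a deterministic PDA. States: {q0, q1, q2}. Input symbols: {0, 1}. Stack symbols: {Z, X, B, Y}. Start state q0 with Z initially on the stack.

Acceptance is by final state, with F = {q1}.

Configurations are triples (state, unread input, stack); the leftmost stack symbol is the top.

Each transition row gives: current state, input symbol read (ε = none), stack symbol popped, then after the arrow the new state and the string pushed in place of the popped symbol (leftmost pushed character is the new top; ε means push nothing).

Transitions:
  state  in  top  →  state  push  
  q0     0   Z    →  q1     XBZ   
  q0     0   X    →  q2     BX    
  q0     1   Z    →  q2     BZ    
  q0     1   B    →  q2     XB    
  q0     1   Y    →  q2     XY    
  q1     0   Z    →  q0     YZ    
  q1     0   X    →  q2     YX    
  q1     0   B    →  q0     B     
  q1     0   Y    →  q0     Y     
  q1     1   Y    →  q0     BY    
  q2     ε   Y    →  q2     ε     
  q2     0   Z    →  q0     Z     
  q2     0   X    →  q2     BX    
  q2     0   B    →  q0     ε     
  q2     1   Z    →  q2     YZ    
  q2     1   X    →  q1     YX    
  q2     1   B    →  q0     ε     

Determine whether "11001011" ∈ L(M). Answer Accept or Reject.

Accept

(q0, 11001011, Z)
  read 1, top Z: go to q2, push BZ → (q2, 1001011, BZ)
  read 1, top B: go to q0, push ε → (q0, 001011, Z)
  read 0, top Z: go to q1, push XBZ → (q1, 01011, XBZ)
  read 0, top X: go to q2, push YX → (q2, 1011, YXBZ)
  ε-move, top Y: go to q2, push ε → (q2, 1011, XBZ)
  read 1, top X: go to q1, push YX → (q1, 011, YXBZ)
  read 0, top Y: go to q0, push Y → (q0, 11, YXBZ)
  read 1, top Y: go to q2, push XY → (q2, 1, XYXBZ)
  read 1, top X: go to q1, push YX → (q1, ε, YXYXBZ)
All input consumed; state q1 ∈ F.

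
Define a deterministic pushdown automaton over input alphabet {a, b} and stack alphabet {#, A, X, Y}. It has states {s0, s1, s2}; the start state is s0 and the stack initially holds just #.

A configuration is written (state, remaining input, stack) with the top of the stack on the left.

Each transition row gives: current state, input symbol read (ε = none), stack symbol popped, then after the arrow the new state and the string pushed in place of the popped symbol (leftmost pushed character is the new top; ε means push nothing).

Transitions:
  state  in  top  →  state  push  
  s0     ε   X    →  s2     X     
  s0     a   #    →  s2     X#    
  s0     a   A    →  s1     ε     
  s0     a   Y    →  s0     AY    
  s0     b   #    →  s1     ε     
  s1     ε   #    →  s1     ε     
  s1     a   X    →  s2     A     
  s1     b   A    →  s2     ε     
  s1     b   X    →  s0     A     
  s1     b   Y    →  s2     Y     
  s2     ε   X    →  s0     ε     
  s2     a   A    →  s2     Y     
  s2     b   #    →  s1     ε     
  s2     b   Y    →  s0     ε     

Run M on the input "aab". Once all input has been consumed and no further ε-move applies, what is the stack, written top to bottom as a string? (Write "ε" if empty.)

ε

(s0, aab, #)
  read a, top #: go to s2, push X# → (s2, ab, X#)
  ε-move, top X: go to s0, push ε → (s0, ab, #)
  read a, top #: go to s2, push X# → (s2, b, X#)
  ε-move, top X: go to s0, push ε → (s0, b, #)
  read b, top #: go to s1, push ε → (s1, ε, ε)
All input consumed in state s1 with stack ε.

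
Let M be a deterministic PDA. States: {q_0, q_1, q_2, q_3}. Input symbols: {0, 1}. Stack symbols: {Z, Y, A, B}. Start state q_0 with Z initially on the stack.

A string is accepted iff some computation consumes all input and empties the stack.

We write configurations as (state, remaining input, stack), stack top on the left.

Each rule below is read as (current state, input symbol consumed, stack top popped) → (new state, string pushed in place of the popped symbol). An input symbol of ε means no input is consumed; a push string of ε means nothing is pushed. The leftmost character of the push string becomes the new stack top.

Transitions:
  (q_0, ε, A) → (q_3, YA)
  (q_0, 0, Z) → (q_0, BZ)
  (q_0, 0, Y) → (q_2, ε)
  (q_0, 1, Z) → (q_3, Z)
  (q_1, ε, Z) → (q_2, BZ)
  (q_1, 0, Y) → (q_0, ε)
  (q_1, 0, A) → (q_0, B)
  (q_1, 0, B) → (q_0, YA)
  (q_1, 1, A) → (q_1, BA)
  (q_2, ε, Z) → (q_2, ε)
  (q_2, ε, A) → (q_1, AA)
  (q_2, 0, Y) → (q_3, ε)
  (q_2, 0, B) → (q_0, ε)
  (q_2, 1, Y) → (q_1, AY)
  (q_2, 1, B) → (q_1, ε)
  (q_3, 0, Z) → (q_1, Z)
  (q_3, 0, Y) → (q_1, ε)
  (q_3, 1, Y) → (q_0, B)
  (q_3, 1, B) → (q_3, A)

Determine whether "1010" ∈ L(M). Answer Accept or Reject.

(q_0, 1010, Z)
  read 1, top Z: go to q_3, push Z → (q_3, 010, Z)
  read 0, top Z: go to q_1, push Z → (q_1, 10, Z)
  ε-move, top Z: go to q_2, push BZ → (q_2, 10, BZ)
  read 1, top B: go to q_1, push ε → (q_1, 0, Z)
  ε-move, top Z: go to q_2, push BZ → (q_2, 0, BZ)
  read 0, top B: go to q_0, push ε → (q_0, ε, Z)
All input consumed; stack is Z, not empty, and no further ε-move applies.

Reject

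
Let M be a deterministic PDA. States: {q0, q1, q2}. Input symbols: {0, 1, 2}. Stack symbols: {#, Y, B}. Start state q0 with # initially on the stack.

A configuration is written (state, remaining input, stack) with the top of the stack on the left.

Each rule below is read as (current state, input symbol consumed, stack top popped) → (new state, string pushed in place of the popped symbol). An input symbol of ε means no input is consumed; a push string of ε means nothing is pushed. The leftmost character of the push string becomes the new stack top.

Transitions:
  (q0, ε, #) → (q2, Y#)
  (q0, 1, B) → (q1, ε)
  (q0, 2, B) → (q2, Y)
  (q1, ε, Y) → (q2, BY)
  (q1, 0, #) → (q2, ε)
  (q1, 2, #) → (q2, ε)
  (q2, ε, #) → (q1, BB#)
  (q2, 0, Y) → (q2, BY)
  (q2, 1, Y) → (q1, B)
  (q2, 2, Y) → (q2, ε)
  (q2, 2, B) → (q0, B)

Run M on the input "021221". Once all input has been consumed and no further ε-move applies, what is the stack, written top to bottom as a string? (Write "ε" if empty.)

BY#

(q0, 021221, #) ⊢ (q2, 021221, Y#) ⊢ (q2, 21221, BY#) ⊢ (q0, 1221, BY#) ⊢ (q1, 221, Y#) ⊢ (q2, 221, BY#) ⊢ (q0, 21, BY#) ⊢ (q2, 1, YY#) ⊢ (q1, ε, BY#)
All input consumed in state q1 with stack BY#.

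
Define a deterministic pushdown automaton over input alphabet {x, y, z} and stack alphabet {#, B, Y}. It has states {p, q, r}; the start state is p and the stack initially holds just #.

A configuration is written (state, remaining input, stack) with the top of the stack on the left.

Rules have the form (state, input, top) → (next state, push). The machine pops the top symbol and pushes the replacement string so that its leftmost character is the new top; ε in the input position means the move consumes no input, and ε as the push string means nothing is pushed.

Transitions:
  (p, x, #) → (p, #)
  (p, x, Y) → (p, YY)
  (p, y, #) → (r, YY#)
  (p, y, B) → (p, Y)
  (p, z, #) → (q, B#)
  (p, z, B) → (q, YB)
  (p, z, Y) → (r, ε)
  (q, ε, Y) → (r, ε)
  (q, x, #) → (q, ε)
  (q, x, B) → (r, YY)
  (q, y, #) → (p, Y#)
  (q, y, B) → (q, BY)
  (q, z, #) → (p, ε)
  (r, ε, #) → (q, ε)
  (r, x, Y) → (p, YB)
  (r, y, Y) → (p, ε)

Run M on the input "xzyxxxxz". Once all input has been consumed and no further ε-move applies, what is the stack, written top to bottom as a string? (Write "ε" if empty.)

(p, xzyxxxxz, #)
  read x, top #: go to p, push # → (p, zyxxxxz, #)
  read z, top #: go to q, push B# → (q, yxxxxz, B#)
  read y, top B: go to q, push BY → (q, xxxxz, BY#)
  read x, top B: go to r, push YY → (r, xxxz, YYY#)
  read x, top Y: go to p, push YB → (p, xxz, YBYY#)
  read x, top Y: go to p, push YY → (p, xz, YYBYY#)
  read x, top Y: go to p, push YY → (p, z, YYYBYY#)
  read z, top Y: go to r, push ε → (r, ε, YYBYY#)
All input consumed in state r with stack YYBYY#.

YYBYY#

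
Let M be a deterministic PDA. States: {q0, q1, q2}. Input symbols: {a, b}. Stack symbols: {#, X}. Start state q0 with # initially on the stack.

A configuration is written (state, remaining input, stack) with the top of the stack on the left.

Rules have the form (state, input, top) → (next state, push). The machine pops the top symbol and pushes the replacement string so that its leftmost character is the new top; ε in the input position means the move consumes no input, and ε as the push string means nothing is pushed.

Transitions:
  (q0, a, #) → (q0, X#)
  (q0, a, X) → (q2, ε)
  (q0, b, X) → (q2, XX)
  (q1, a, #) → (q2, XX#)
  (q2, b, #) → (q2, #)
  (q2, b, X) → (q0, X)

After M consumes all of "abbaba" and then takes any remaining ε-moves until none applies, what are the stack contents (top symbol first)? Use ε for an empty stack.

#

(q0, abbaba, #) ⊢ (q0, bbaba, X#) ⊢ (q2, baba, XX#) ⊢ (q0, aba, XX#) ⊢ (q2, ba, X#) ⊢ (q0, a, X#) ⊢ (q2, ε, #)
All input consumed in state q2 with stack #.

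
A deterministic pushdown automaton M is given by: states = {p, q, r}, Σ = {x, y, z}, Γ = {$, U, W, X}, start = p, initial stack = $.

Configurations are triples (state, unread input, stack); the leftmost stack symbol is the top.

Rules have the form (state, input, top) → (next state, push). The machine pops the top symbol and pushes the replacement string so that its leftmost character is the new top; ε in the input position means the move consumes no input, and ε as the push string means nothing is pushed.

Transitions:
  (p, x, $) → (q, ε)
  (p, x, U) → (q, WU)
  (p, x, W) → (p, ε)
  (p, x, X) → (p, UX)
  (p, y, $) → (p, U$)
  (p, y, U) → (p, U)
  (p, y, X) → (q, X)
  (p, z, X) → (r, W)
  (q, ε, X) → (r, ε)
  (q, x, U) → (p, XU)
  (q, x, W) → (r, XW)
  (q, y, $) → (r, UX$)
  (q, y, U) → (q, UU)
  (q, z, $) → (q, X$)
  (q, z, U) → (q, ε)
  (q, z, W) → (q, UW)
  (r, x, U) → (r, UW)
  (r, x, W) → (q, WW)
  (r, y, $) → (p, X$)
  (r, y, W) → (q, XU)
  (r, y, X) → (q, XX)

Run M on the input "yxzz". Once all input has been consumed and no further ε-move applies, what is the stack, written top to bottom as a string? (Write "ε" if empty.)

(p, yxzz, $)
  read y, top $: go to p, push U$ → (p, xzz, U$)
  read x, top U: go to q, push WU → (q, zz, WU$)
  read z, top W: go to q, push UW → (q, z, UWU$)
  read z, top U: go to q, push ε → (q, ε, WU$)
All input consumed in state q with stack WU$.

WU$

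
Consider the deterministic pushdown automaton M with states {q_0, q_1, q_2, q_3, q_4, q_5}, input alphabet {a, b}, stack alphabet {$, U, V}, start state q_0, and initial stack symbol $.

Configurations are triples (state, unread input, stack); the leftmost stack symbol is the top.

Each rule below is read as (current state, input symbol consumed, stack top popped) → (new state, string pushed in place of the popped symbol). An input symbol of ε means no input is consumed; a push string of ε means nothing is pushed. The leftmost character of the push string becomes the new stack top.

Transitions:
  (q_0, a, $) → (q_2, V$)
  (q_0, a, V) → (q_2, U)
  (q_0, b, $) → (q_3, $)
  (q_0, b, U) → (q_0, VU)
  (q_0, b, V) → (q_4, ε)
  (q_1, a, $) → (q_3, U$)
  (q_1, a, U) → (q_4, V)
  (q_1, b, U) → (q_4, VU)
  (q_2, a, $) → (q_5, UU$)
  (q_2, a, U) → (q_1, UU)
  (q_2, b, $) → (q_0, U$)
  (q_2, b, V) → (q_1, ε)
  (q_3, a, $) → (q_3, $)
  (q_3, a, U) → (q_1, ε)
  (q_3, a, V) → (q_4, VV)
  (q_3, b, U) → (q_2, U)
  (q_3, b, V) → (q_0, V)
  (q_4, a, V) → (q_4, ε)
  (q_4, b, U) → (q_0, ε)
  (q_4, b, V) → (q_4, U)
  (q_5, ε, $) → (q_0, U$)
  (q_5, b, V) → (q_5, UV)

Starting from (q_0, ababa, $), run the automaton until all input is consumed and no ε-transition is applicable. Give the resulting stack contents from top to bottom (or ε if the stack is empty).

UU$

(q_0, ababa, $) ⊢ (q_2, baba, V$) ⊢ (q_1, aba, $) ⊢ (q_3, ba, U$) ⊢ (q_2, a, U$) ⊢ (q_1, ε, UU$)
All input consumed in state q_1 with stack UU$.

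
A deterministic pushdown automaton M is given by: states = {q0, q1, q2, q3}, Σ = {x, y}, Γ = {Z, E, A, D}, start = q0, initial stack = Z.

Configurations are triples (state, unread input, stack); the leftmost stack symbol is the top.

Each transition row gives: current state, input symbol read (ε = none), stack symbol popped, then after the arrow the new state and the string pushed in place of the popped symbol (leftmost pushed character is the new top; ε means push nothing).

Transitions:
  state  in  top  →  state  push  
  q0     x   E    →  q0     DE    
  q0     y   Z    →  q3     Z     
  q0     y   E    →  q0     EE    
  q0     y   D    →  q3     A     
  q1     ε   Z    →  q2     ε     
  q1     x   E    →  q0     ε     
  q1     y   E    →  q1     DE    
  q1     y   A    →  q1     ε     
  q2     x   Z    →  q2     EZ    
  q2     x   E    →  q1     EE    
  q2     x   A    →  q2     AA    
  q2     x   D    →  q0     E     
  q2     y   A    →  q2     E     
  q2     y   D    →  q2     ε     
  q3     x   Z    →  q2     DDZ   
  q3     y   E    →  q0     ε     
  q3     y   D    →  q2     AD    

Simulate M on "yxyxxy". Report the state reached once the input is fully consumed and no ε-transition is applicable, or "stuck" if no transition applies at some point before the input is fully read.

q3

(q0, yxyxxy, Z) ⊢ (q3, xyxxy, Z) ⊢ (q2, yxxy, DDZ) ⊢ (q2, xxy, DZ) ⊢ (q0, xy, EZ) ⊢ (q0, y, DEZ) ⊢ (q3, ε, AEZ)
All input consumed; M is in state q3.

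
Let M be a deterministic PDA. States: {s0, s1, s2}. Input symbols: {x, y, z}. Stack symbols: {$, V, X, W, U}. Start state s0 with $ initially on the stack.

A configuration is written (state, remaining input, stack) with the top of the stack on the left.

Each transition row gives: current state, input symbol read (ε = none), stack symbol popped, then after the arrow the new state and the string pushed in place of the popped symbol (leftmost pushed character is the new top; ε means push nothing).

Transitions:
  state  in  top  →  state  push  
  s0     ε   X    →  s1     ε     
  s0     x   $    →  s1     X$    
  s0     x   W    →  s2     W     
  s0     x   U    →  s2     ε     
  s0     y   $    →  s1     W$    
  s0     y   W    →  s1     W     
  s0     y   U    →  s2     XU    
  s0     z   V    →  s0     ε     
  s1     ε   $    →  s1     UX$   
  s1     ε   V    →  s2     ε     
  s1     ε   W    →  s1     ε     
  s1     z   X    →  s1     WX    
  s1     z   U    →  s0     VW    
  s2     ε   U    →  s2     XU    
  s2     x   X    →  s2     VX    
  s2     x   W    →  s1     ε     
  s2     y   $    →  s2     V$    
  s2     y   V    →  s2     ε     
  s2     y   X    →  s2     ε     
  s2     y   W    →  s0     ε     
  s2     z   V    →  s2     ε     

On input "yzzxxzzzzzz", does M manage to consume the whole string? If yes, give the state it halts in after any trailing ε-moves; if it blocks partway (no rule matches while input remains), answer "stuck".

(s0, yzzxxzzzzzz, $)
  read y, top $: go to s1, push W$ → (s1, zzxxzzzzzz, W$)
  ε-move, top W: go to s1, push ε → (s1, zzxxzzzzzz, $)
  ε-move, top $: go to s1, push UX$ → (s1, zzxxzzzzzz, UX$)
  read z, top U: go to s0, push VW → (s0, zxxzzzzzz, VWX$)
  read z, top V: go to s0, push ε → (s0, xxzzzzzz, WX$)
  read x, top W: go to s2, push W → (s2, xzzzzzz, WX$)
  read x, top W: go to s1, push ε → (s1, zzzzzz, X$)
  read z, top X: go to s1, push WX → (s1, zzzzz, WX$)
  ε-move, top W: go to s1, push ε → (s1, zzzzz, X$)
  read z, top X: go to s1, push WX → (s1, zzzz, WX$)
  ε-move, top W: go to s1, push ε → (s1, zzzz, X$)
  read z, top X: go to s1, push WX → (s1, zzz, WX$)
  ε-move, top W: go to s1, push ε → (s1, zzz, X$)
  read z, top X: go to s1, push WX → (s1, zz, WX$)
  ε-move, top W: go to s1, push ε → (s1, zz, X$)
  read z, top X: go to s1, push WX → (s1, z, WX$)
  ε-move, top W: go to s1, push ε → (s1, z, X$)
  read z, top X: go to s1, push WX → (s1, ε, WX$)
  ε-move, top W: go to s1, push ε → (s1, ε, X$)
All input consumed; M is in state s1.

s1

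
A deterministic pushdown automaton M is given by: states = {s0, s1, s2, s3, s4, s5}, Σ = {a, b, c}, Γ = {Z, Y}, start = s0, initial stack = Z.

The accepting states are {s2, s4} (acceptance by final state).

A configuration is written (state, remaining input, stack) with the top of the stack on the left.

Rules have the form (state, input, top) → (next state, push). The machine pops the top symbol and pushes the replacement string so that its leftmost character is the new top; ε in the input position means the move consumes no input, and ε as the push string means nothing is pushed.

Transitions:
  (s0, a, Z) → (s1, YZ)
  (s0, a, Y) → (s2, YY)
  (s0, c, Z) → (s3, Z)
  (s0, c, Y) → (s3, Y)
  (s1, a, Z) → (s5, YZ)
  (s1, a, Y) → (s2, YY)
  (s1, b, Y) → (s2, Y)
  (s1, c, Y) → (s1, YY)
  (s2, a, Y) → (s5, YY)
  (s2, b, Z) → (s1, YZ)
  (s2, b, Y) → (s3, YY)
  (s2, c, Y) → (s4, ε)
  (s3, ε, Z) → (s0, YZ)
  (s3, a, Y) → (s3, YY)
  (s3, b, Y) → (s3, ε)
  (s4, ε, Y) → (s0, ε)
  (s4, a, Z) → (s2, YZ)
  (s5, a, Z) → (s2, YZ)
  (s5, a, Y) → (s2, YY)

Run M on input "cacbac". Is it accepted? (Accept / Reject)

(s0, cacbac, Z) ⊢ (s3, acbac, Z) ⊢ (s0, acbac, YZ) ⊢ (s2, cbac, YYZ) ⊢ (s4, bac, YZ) ⊢ (s0, bac, Z)
No transition applies at (s0, bac, Z); input not fully consumed.

Reject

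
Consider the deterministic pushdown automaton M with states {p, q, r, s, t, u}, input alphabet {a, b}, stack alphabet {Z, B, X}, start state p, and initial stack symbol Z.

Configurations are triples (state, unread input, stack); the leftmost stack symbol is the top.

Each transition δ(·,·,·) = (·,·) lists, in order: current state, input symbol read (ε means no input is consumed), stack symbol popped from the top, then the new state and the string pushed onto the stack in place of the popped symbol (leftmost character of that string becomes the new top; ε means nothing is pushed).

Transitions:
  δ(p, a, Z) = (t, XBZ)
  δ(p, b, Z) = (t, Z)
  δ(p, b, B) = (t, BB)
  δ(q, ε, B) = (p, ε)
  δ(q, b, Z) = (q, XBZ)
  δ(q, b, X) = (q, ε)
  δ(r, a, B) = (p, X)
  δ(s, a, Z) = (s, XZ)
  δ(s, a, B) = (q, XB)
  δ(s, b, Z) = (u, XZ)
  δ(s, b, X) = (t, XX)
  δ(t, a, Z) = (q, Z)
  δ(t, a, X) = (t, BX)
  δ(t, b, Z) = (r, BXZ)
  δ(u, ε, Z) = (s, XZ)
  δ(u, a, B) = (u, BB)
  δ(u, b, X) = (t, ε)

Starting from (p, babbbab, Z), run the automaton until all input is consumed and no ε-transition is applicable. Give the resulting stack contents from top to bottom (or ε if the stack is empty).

(p, babbbab, Z)
  read b, top Z: go to t, push Z → (t, abbbab, Z)
  read a, top Z: go to q, push Z → (q, bbbab, Z)
  read b, top Z: go to q, push XBZ → (q, bbab, XBZ)
  read b, top X: go to q, push ε → (q, bab, BZ)
  ε-move, top B: go to p, push ε → (p, bab, Z)
  read b, top Z: go to t, push Z → (t, ab, Z)
  read a, top Z: go to q, push Z → (q, b, Z)
  read b, top Z: go to q, push XBZ → (q, ε, XBZ)
All input consumed in state q with stack XBZ.

XBZ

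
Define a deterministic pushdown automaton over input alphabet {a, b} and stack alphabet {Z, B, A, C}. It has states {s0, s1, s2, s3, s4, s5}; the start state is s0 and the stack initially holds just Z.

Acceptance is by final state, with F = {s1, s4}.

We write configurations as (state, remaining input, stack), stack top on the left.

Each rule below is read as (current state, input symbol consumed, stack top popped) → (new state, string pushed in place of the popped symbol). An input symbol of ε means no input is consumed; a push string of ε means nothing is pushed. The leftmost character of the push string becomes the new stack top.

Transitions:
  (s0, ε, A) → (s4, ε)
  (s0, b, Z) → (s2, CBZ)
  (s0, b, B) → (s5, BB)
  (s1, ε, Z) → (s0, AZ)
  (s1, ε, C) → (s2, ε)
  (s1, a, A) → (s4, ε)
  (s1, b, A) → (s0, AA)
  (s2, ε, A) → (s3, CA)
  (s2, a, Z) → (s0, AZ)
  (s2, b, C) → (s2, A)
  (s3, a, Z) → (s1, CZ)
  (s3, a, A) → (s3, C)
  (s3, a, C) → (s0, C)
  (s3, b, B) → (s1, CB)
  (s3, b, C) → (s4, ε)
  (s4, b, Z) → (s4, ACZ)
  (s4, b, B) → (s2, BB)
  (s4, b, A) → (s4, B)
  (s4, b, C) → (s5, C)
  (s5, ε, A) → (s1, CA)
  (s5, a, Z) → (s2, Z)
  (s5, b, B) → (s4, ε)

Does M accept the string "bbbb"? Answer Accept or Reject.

(s0, bbbb, Z) ⊢ (s2, bbb, CBZ) ⊢ (s2, bb, ABZ) ⊢ (s3, bb, CABZ) ⊢ (s4, b, ABZ) ⊢ (s4, ε, BBZ)
All input consumed; state s4 ∈ F.

Accept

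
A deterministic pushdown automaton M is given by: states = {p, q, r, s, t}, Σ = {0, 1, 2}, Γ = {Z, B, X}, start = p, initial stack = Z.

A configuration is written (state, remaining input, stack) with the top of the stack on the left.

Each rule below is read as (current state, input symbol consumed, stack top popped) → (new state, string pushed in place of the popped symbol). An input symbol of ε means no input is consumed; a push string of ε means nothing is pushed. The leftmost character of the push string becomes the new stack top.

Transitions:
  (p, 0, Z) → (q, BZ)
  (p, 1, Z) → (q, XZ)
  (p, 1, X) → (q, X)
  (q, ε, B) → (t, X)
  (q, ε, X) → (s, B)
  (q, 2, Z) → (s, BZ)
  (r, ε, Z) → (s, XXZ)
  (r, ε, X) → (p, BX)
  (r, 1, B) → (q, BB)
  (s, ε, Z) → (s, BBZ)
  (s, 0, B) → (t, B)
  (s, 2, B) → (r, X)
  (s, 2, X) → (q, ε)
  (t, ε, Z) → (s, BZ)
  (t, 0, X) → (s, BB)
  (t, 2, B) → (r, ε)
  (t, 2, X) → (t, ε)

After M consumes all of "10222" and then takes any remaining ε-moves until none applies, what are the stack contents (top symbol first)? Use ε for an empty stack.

BXZ

(p, 10222, Z)
  read 1, top Z: go to q, push XZ → (q, 0222, XZ)
  ε-move, top X: go to s, push B → (s, 0222, BZ)
  read 0, top B: go to t, push B → (t, 222, BZ)
  read 2, top B: go to r, push ε → (r, 22, Z)
  ε-move, top Z: go to s, push XXZ → (s, 22, XXZ)
  read 2, top X: go to q, push ε → (q, 2, XZ)
  ε-move, top X: go to s, push B → (s, 2, BZ)
  read 2, top B: go to r, push X → (r, ε, XZ)
  ε-move, top X: go to p, push BX → (p, ε, BXZ)
All input consumed in state p with stack BXZ.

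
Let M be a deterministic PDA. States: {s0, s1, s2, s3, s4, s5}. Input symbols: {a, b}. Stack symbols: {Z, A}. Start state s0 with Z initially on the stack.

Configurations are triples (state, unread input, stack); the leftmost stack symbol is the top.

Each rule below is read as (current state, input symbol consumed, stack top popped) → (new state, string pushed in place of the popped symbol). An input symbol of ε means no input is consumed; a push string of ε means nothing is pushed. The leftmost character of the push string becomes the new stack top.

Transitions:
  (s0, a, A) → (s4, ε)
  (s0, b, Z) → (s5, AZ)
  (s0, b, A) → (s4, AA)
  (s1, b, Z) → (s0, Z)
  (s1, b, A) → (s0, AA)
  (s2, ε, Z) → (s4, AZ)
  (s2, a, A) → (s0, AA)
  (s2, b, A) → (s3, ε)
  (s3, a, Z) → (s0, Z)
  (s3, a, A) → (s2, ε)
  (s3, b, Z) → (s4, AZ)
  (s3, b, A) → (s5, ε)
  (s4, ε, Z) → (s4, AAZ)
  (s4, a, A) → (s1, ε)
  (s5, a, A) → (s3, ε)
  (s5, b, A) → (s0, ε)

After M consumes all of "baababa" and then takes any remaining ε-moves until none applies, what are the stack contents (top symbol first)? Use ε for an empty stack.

(s0, baababa, Z) ⊢ (s5, aababa, AZ) ⊢ (s3, ababa, Z) ⊢ (s0, baba, Z) ⊢ (s5, aba, AZ) ⊢ (s3, ba, Z) ⊢ (s4, a, AZ) ⊢ (s1, ε, Z)
All input consumed in state s1 with stack Z.

Z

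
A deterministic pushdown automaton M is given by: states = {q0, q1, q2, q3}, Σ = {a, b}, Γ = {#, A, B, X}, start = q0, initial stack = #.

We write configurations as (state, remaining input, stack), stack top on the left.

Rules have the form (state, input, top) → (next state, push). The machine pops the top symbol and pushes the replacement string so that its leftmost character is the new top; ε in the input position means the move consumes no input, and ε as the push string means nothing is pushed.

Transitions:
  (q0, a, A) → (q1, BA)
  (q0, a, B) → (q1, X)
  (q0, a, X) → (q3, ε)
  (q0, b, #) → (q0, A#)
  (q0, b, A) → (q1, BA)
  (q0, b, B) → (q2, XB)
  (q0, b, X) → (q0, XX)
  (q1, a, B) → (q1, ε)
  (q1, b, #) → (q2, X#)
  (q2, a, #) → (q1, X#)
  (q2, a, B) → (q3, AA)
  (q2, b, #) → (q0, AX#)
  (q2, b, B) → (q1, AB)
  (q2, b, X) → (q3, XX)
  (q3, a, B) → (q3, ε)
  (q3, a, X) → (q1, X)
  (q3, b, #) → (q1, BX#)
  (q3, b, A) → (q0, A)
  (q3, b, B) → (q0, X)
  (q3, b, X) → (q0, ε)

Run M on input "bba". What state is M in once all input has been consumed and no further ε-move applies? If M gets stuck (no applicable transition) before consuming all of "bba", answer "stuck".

(q0, bba, #) ⊢ (q0, ba, A#) ⊢ (q1, a, BA#) ⊢ (q1, ε, A#)
All input consumed; M is in state q1.

q1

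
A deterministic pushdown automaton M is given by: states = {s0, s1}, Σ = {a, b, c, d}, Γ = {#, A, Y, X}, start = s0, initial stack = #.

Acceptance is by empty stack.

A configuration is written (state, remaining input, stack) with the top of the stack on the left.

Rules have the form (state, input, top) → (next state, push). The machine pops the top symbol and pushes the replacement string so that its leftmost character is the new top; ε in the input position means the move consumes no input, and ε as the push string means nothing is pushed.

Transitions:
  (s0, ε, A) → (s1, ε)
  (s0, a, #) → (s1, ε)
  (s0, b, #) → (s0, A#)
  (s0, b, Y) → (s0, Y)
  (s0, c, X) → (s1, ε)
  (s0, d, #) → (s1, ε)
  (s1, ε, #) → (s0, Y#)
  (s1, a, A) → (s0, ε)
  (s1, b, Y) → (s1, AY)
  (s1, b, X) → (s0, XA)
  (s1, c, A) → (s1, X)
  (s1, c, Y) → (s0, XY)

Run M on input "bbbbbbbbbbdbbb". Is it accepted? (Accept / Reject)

(s0, bbbbbbbbbbdbbb, #)
  read b, top #: go to s0, push A# → (s0, bbbbbbbbbdbbb, A#)
  ε-move, top A: go to s1, push ε → (s1, bbbbbbbbbdbbb, #)
  ε-move, top #: go to s0, push Y# → (s0, bbbbbbbbbdbbb, Y#)
  read b, top Y: go to s0, push Y → (s0, bbbbbbbbdbbb, Y#)
  read b, top Y: go to s0, push Y → (s0, bbbbbbbdbbb, Y#)
  read b, top Y: go to s0, push Y → (s0, bbbbbbdbbb, Y#)
  read b, top Y: go to s0, push Y → (s0, bbbbbdbbb, Y#)
  read b, top Y: go to s0, push Y → (s0, bbbbdbbb, Y#)
  read b, top Y: go to s0, push Y → (s0, bbbdbbb, Y#)
  read b, top Y: go to s0, push Y → (s0, bbdbbb, Y#)
  read b, top Y: go to s0, push Y → (s0, bdbbb, Y#)
  read b, top Y: go to s0, push Y → (s0, dbbb, Y#)
No transition applies at (s0, dbbb, Y#); input not fully consumed.

Reject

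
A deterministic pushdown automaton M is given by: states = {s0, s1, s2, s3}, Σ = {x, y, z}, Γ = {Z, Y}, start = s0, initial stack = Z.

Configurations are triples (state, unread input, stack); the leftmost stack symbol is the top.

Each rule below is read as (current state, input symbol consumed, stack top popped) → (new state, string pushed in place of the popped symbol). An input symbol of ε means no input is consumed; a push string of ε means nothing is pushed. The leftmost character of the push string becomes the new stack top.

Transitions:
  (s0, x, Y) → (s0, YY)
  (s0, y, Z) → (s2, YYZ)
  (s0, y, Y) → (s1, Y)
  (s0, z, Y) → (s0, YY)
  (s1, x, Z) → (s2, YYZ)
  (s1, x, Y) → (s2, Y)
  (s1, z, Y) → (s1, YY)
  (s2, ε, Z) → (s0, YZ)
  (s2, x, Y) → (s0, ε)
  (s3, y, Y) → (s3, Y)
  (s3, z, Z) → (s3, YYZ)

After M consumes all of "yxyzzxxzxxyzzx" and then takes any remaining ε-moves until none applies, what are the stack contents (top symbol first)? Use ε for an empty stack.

(s0, yxyzzxxzxxyzzx, Z)
  read y, top Z: go to s2, push YYZ → (s2, xyzzxxzxxyzzx, YYZ)
  read x, top Y: go to s0, push ε → (s0, yzzxxzxxyzzx, YZ)
  read y, top Y: go to s1, push Y → (s1, zzxxzxxyzzx, YZ)
  read z, top Y: go to s1, push YY → (s1, zxxzxxyzzx, YYZ)
  read z, top Y: go to s1, push YY → (s1, xxzxxyzzx, YYYZ)
  read x, top Y: go to s2, push Y → (s2, xzxxyzzx, YYYZ)
  read x, top Y: go to s0, push ε → (s0, zxxyzzx, YYZ)
  read z, top Y: go to s0, push YY → (s0, xxyzzx, YYYZ)
  read x, top Y: go to s0, push YY → (s0, xyzzx, YYYYZ)
  read x, top Y: go to s0, push YY → (s0, yzzx, YYYYYZ)
  read y, top Y: go to s1, push Y → (s1, zzx, YYYYYZ)
  read z, top Y: go to s1, push YY → (s1, zx, YYYYYYZ)
  read z, top Y: go to s1, push YY → (s1, x, YYYYYYYZ)
  read x, top Y: go to s2, push Y → (s2, ε, YYYYYYYZ)
All input consumed in state s2 with stack YYYYYYYZ.

YYYYYYYZ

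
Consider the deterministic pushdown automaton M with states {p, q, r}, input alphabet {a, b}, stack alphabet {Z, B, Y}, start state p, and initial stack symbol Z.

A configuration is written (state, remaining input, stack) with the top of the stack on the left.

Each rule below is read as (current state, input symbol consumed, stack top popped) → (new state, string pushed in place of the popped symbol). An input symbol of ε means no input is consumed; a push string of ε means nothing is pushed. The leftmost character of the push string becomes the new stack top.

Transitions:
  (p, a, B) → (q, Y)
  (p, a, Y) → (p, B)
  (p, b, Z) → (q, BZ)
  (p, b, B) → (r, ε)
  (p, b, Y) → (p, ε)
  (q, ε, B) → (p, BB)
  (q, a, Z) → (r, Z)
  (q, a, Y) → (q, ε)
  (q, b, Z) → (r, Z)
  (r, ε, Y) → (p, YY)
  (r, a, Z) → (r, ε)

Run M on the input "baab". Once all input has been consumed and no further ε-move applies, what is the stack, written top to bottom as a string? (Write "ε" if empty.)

BZ

(p, baab, Z)
  read b, top Z: go to q, push BZ → (q, aab, BZ)
  ε-move, top B: go to p, push BB → (p, aab, BBZ)
  read a, top B: go to q, push Y → (q, ab, YBZ)
  read a, top Y: go to q, push ε → (q, b, BZ)
  ε-move, top B: go to p, push BB → (p, b, BBZ)
  read b, top B: go to r, push ε → (r, ε, BZ)
All input consumed in state r with stack BZ.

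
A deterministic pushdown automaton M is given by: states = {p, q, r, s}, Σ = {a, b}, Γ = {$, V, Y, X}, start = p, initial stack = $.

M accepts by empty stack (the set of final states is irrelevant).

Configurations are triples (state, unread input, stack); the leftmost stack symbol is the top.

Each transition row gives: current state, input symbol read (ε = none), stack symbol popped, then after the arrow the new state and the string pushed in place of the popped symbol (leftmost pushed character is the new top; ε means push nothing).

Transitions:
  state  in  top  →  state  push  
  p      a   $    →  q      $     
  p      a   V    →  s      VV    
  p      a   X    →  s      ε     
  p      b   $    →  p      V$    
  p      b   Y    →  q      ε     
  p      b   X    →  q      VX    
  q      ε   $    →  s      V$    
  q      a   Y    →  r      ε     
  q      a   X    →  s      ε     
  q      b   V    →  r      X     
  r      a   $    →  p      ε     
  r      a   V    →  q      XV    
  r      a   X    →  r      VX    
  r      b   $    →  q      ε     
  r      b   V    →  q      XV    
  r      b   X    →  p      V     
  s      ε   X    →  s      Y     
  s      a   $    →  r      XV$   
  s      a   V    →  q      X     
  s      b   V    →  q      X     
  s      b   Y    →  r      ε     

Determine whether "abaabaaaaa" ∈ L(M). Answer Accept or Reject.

(p, abaabaaaaa, $) ⊢ (q, baabaaaaa, $) ⊢ (s, baabaaaaa, V$) ⊢ (q, aabaaaaa, X$) ⊢ (s, abaaaaa, $) ⊢ (r, baaaaa, XV$) ⊢ (p, aaaaa, VV$) ⊢ (s, aaaa, VVV$) ⊢ (q, aaa, XVV$) ⊢ (s, aa, VV$) ⊢ (q, a, XV$) ⊢ (s, ε, V$)
All input consumed; stack is V$, not empty, and no further ε-move applies.

Reject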